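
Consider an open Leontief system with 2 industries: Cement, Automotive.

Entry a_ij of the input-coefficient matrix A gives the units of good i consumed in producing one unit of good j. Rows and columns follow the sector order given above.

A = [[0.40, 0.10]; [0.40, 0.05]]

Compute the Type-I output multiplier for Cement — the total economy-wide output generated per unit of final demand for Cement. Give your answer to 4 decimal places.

I − A =
  [   0.60    -0.10]
  [  -0.40     0.95]
det(I−A) = (0.60)(0.95) − (-0.10)(-0.40) = 0.5300
adj(I−A) = [[0.95, 0.10], [0.40, 0.60]]
(I − A)⁻¹ = adj(I−A) / det(I−A) ≈
  [   1.79245     0.18868]
  [   0.75472     1.13208]
The output multiplier for sector j is the column-j sum of the Leontief inverse (I − A)⁻¹ = adj(I−A) / det(I−A).
Column C of adj(I−A): (0.95, 0.40); det(I−A) = 0.5300.
m_C = (0.95 + 0.40) / 0.5300 = 1.35 / 0.5300 ≈ 2.5472.

m_C = 2.5472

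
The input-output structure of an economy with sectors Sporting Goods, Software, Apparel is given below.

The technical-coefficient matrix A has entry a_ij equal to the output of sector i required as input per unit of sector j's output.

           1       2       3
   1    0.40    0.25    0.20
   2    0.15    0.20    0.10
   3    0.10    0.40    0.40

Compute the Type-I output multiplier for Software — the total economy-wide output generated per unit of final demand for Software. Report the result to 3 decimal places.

m_2 = 3.957

I − A =
  [   0.60    -0.25    -0.20]
  [  -0.15     0.80    -0.10]
  [  -0.10    -0.40     0.60]
Cofactors of I−A, C_ij = (−1)^(i+j)·(minor ij) (rows/columns in the sector order above):
  C_11 = (0.80)(0.60) − (-0.10)(-0.40) = 0.4400
  C_12 = −[(-0.15)(0.60) − (-0.10)(-0.10)] = 0.1000
  C_13 = (-0.15)(-0.40) − (0.80)(-0.10) = 0.1400
  C_21 = −[(-0.25)(0.60) − (-0.20)(-0.40)] = 0.2300
  C_22 = (0.60)(0.60) − (-0.20)(-0.10) = 0.3400
  C_23 = −[(0.60)(-0.40) − (-0.25)(-0.10)] = 0.2650
  C_31 = (-0.25)(-0.10) − (-0.20)(0.80) = 0.1850
  C_32 = −[(0.60)(-0.10) − (-0.20)(-0.15)] = 0.0900
  C_33 = (0.60)(0.80) − (-0.25)(-0.15) = 0.4425
det(I−A) = Σ_j (I−A)_1j·C_1j = (0.60)(0.4400) + (-0.25)(0.1000) + (-0.20)(0.1400) = 0.2110
adj(I−A) = Cᵀ =
  [ 0.4400   0.2300   0.1850]
  [ 0.1000   0.3400   0.0900]
  [ 0.1400   0.2650   0.4425]
(I − A)⁻¹ = adj(I−A) / det(I−A) ≈
  [   2.0853     1.0900     0.8768]
  [   0.4739     1.6114     0.4265]
  [   0.6635     1.2559     2.0972]
The output multiplier for sector j is the column-j sum of the Leontief inverse (I − A)⁻¹ = adj(I−A) / det(I−A).
Column 2 of adj(I−A): (0.2300, 0.3400, 0.2650); det(I−A) = 0.2110.
m_2 = (0.2300 + 0.3400 + 0.2650) / 0.2110 = 0.835 / 0.2110 ≈ 3.957.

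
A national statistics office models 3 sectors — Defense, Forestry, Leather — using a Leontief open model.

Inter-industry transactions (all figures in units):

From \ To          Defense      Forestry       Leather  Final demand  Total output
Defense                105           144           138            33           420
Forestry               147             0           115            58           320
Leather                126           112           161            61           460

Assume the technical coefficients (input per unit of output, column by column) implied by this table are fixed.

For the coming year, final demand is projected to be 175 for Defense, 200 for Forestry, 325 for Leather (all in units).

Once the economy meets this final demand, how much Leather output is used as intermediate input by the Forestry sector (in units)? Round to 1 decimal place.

z_32 = 500.8

Technical coefficients a_ij = z_ij / X_j:
  a_11 = 105/420 = 0.25, a_21 = 147/420 = 0.35, a_31 = 126/420 = 0.30
  a_12 = 144/320 = 0.45, a_22 = 0/320 = 0.00, a_32 = 112/320 = 0.35
  a_13 = 138/460 = 0.30, a_23 = 115/460 = 0.25, a_33 = 161/460 = 0.35
I − A =
  [   0.75    -0.45    -0.30]
  [  -0.35     1.00    -0.25]
  [  -0.30    -0.35     0.65]
Cofactors of I−A, C_ij = (−1)^(i+j)·(minor ij) (rows/columns in the sector order above):
  C_11 = (1.00)(0.65) − (-0.25)(-0.35) = 0.5625
  C_12 = −[(-0.35)(0.65) − (-0.25)(-0.30)] = 0.3025
  C_13 = (-0.35)(-0.35) − (1.00)(-0.30) = 0.4225
  C_21 = −[(-0.45)(0.65) − (-0.30)(-0.35)] = 0.3975
  C_22 = (0.75)(0.65) − (-0.30)(-0.30) = 0.3975
  C_23 = −[(0.75)(-0.35) − (-0.45)(-0.30)] = 0.3975
  C_31 = (-0.45)(-0.25) − (-0.30)(1.00) = 0.4125
  C_32 = −[(0.75)(-0.25) − (-0.30)(-0.35)] = 0.2925
  C_33 = (0.75)(1.00) − (-0.45)(-0.35) = 0.5925
det(I−A) = Σ_j (I−A)_1j·C_1j = (0.75)(0.5625) + (-0.45)(0.3025) + (-0.30)(0.4225) = 0.1590
adj(I−A) = Cᵀ =
  [ 0.5625   0.3975   0.4125]
  [ 0.3025   0.3975   0.2925]
  [ 0.4225   0.3975   0.5925]
(I − A)⁻¹ = adj(I−A) / det(I−A) ≈
  [   3.5377     2.5000     2.5943]
  [   1.9025     2.5000     1.8396]
  [   2.6572     2.5000     3.7264]
First solve x = (I − A)⁻¹ d = adj(I−A)·d / det(I−A); in particular x_2 = (0.3025·175 + 0.3975·200 + 0.2925·325) / 0.1590 = 227.50 / 0.1590 ≈ 1430.818.
Intermediate flow from 3 to 2: z_32 = a_32 · x_2 = 0.35 × 227.50 / 0.1590 = 79.625 / 0.1590 ≈ 500.8.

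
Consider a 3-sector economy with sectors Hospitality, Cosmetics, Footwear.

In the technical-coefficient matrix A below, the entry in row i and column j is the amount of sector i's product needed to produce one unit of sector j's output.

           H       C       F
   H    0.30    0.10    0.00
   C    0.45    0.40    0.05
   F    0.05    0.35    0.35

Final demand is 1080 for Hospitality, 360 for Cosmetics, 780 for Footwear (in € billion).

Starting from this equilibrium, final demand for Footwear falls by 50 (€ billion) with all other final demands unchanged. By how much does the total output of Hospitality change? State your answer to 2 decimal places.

Δx_H = -1.08

I − A =
  [   0.70    -0.10     0.00]
  [  -0.45     0.60    -0.05]
  [  -0.05    -0.35     0.65]
Cofactors of I−A, C_ij = (−1)^(i+j)·(minor ij) (rows/columns in the sector order above):
  C_11 = (0.60)(0.65) − (-0.05)(-0.35) = 0.3725
  C_12 = −[(-0.45)(0.65) − (-0.05)(-0.05)] = 0.2950
  C_13 = (-0.45)(-0.35) − (0.60)(-0.05) = 0.1875
  C_21 = −[(-0.10)(0.65) − (0.00)(-0.35)] = 0.0650
  C_22 = (0.70)(0.65) − (0.00)(-0.05) = 0.4550
  C_23 = −[(0.70)(-0.35) − (-0.10)(-0.05)] = 0.2500
  C_31 = (-0.10)(-0.05) − (0.00)(0.60) = 0.0050
  C_32 = −[(0.70)(-0.05) − (0.00)(-0.45)] = 0.0350
  C_33 = (0.70)(0.60) − (-0.10)(-0.45) = 0.3750
det(I−A) = Σ_j (I−A)_1j·C_1j = (0.70)(0.3725) + (-0.10)(0.2950) + (0.00)(0.1875) = 0.23125
adj(I−A) = Cᵀ =
  [ 0.3725   0.0650   0.0050]
  [ 0.2950   0.4550   0.0350]
  [ 0.1875   0.2500   0.3750]
(I − A)⁻¹ = adj(I−A) / det(I−A) ≈
  [   1.6108     0.2811     0.0216]
  [   1.2757     1.9676     0.1514]
  [   0.8108     1.0811     1.6216]
Δx = (I − A)⁻¹ Δd with Δd having -50 in the Footwear component and 0 elsewhere.
So Δx_H = L_HF · (-50), where L_HF = adj(I−A)_HF / det(I−A) = 0.0050 / 0.23125.
Δx_H = 0.0050 × (-50) / 0.23125 = -0.25 / 0.23125 ≈ -1.08.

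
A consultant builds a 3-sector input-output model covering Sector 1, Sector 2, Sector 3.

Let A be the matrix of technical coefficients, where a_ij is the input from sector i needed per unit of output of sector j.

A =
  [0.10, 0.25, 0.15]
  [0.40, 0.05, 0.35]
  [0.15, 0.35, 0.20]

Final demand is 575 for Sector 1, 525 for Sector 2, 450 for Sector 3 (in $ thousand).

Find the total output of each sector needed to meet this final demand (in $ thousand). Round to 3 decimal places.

I − A =
  [   0.90    -0.25    -0.15]
  [  -0.40     0.95    -0.35]
  [  -0.15    -0.35     0.80]
Cofactors of I−A, C_ij = (−1)^(i+j)·(minor ij) (rows/columns in the sector order above):
  C_11 = (0.95)(0.80) − (-0.35)(-0.35) = 0.6375
  C_12 = −[(-0.40)(0.80) − (-0.35)(-0.15)] = 0.3725
  C_13 = (-0.40)(-0.35) − (0.95)(-0.15) = 0.2825
  C_21 = −[(-0.25)(0.80) − (-0.15)(-0.35)] = 0.2525
  C_22 = (0.90)(0.80) − (-0.15)(-0.15) = 0.6975
  C_23 = −[(0.90)(-0.35) − (-0.25)(-0.15)] = 0.3525
  C_31 = (-0.25)(-0.35) − (-0.15)(0.95) = 0.2300
  C_32 = −[(0.90)(-0.35) − (-0.15)(-0.40)] = 0.3750
  C_33 = (0.90)(0.95) − (-0.25)(-0.40) = 0.7550
det(I−A) = Σ_j (I−A)_1j·C_1j = (0.90)(0.6375) + (-0.25)(0.3725) + (-0.15)(0.2825) = 0.43825
adj(I−A) = Cᵀ =
  [ 0.6375   0.2525   0.2300]
  [ 0.3725   0.6975   0.3750]
  [ 0.2825   0.3525   0.7550]
(I − A)⁻¹ = adj(I−A) / det(I−A) ≈
  [   1.4546     0.5762     0.5248]
  [   0.8500     1.5916     0.8557]
  [   0.6446     0.8043     1.7228]
x = (I − A)⁻¹ d = adj(I−A)·d / det(I−A), with det(I−A) = 0.43825:
  x_1 = (0.6375·575 + 0.2525·525 + 0.2300·450) / 0.43825 = 602.625 / 0.43825 ≈ 1375.071
  x_2 = (0.3725·575 + 0.6975·525 + 0.3750·450) / 0.43825 = 749.125 / 0.43825 ≈ 1709.355
  x_3 = (0.2825·575 + 0.3525·525 + 0.7550·450) / 0.43825 = 687.25 / 0.43825 ≈ 1568.169

x_1 = 1375.071, x_2 = 1709.355, x_3 = 1568.169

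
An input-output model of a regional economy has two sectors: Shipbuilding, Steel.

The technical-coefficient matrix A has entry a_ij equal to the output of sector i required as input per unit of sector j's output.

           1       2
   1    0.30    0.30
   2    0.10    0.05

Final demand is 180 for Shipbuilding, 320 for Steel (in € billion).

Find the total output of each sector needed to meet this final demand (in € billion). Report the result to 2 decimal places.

I − A =
  [   0.70    -0.30]
  [  -0.10     0.95]
det(I−A) = (0.70)(0.95) − (-0.30)(-0.10) = 0.6350
adj(I−A) = [[0.95, 0.30], [0.10, 0.70]]
(I − A)⁻¹ = adj(I−A) / det(I−A) ≈
  [   1.4961     0.4724]
  [   0.1575     1.1024]
x = (I − A)⁻¹ d = adj(I−A)·d / det(I−A), with det(I−A) = 0.6350:
  x_1 = (0.95·180 + 0.30·320) / 0.6350 = 267.00 / 0.6350 ≈ 420.47
  x_2 = (0.10·180 + 0.70·320) / 0.6350 = 242.00 / 0.6350 ≈ 381.10

x_1 = 420.47, x_2 = 381.10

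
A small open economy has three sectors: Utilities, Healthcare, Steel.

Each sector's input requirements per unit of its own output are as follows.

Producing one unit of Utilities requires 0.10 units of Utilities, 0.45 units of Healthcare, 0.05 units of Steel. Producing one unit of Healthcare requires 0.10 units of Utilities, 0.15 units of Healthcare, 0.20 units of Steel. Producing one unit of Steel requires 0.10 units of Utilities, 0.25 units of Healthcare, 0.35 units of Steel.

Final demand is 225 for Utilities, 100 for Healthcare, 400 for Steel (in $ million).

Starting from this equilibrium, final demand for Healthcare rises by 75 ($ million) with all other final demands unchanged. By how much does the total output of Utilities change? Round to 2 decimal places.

I − A =
  [   0.90    -0.10    -0.10]
  [  -0.45     0.85    -0.25]
  [  -0.05    -0.20     0.65]
Cofactors of I−A, C_ij = (−1)^(i+j)·(minor ij) (rows/columns in the sector order above):
  C_11 = (0.85)(0.65) − (-0.25)(-0.20) = 0.5025
  C_12 = −[(-0.45)(0.65) − (-0.25)(-0.05)] = 0.3050
  C_13 = (-0.45)(-0.20) − (0.85)(-0.05) = 0.1325
  C_21 = −[(-0.10)(0.65) − (-0.10)(-0.20)] = 0.0850
  C_22 = (0.90)(0.65) − (-0.10)(-0.05) = 0.5800
  C_23 = −[(0.90)(-0.20) − (-0.10)(-0.05)] = 0.1850
  C_31 = (-0.10)(-0.25) − (-0.10)(0.85) = 0.1100
  C_32 = −[(0.90)(-0.25) − (-0.10)(-0.45)] = 0.2700
  C_33 = (0.90)(0.85) − (-0.10)(-0.45) = 0.7200
det(I−A) = Σ_j (I−A)_1j·C_1j = (0.90)(0.5025) + (-0.10)(0.3050) + (-0.10)(0.1325) = 0.4085
adj(I−A) = Cᵀ =
  [ 0.5025   0.0850   0.1100]
  [ 0.3050   0.5800   0.2700]
  [ 0.1325   0.1850   0.7200]
(I − A)⁻¹ = adj(I−A) / det(I−A) ≈
  [   1.2301     0.2081     0.2693]
  [   0.7466     1.4198     0.6610]
  [   0.3244     0.4529     1.7625]
Δx = (I − A)⁻¹ Δd with Δd having +75 in the Healthcare component and 0 elsewhere.
So Δx_U = L_UH · (+75), where L_UH = adj(I−A)_UH / det(I−A) = 0.0850 / 0.4085.
Δx_U = 0.0850 × (+75) / 0.4085 = 6.375 / 0.4085 ≈ 15.61.

Δx_U = 15.61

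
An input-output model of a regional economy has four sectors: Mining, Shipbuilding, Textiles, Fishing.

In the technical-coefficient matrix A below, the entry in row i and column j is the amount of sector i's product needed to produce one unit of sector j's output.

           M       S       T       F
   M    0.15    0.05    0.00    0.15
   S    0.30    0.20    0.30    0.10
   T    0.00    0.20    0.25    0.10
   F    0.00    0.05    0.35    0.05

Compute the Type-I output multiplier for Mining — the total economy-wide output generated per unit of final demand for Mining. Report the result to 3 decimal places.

m_M = 1.982

I − A =
  [   0.85    -0.05     0.00    -0.15]
  [  -0.30     0.80    -0.30    -0.10]
  [   0.00    -0.20     0.75    -0.10]
  [   0.00    -0.05    -0.35     0.95]
Compute the cofactors C_ij = (−1)^(i+j)·(3×3 minor ij) of I−A; the adjugate is their transpose:
adj(I−A) = Cᵀ =
  [ 0.472750   0.050000   0.060250   0.086250]
  [ 0.203250   0.575875   0.287750   0.123000]
  [ 0.058500   0.165750   0.625250   0.092500]
  [ 0.032250   0.091375   0.245500   0.447750]
det(I−A) = Σ_j (I−A)_1j·C_1j = (0.85)(0.472750) + (-0.05)(0.203250) + (0.00)(0.058500) + (-0.15)(0.032250) = 0.3868375
(I − A)⁻¹ = adj(I−A) / det(I−A) ≈
  [   1.2221     0.1293     0.1558     0.2230]
  [   0.5254     1.4887     0.7439     0.3180]
  [   0.1512     0.4285     1.6163     0.2391]
  [   0.0834     0.2362     0.6346     1.1575]
The output multiplier for sector j is the column-j sum of the Leontief inverse (I − A)⁻¹ = adj(I−A) / det(I−A).
Column M of adj(I−A): (0.472750, 0.203250, 0.058500, 0.032250); det(I−A) = 0.3868375.
m_M = (0.472750 + 0.203250 + 0.058500 + 0.032250) / 0.3868375 = 0.76675 / 0.3868375 ≈ 1.982.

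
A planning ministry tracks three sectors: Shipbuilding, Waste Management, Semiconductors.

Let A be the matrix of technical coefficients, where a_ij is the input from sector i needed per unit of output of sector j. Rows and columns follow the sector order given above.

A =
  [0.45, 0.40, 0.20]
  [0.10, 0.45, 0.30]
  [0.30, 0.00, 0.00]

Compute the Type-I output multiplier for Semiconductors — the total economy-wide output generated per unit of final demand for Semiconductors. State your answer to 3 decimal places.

m_3 = 3.501

I − A =
  [   0.55    -0.40    -0.20]
  [  -0.10     0.55    -0.30]
  [  -0.30     0.00     1.00]
Cofactors of I−A, C_ij = (−1)^(i+j)·(minor ij) (rows/columns in the sector order above):
  C_11 = (0.55)(1.00) − (-0.30)(0.00) = 0.5500
  C_12 = −[(-0.10)(1.00) − (-0.30)(-0.30)] = 0.1900
  C_13 = (-0.10)(0.00) − (0.55)(-0.30) = 0.1650
  C_21 = −[(-0.40)(1.00) − (-0.20)(0.00)] = 0.4000
  C_22 = (0.55)(1.00) − (-0.20)(-0.30) = 0.4900
  C_23 = −[(0.55)(0.00) − (-0.40)(-0.30)] = 0.1200
  C_31 = (-0.40)(-0.30) − (-0.20)(0.55) = 0.2300
  C_32 = −[(0.55)(-0.30) − (-0.20)(-0.10)] = 0.1850
  C_33 = (0.55)(0.55) − (-0.40)(-0.10) = 0.2625
det(I−A) = Σ_j (I−A)_1j·C_1j = (0.55)(0.5500) + (-0.40)(0.1900) + (-0.20)(0.1650) = 0.1935
adj(I−A) = Cᵀ =
  [ 0.5500   0.4000   0.2300]
  [ 0.1900   0.4900   0.1850]
  [ 0.1650   0.1200   0.2625]
(I − A)⁻¹ = adj(I−A) / det(I−A) ≈
  [   2.8424     2.0672     1.1886]
  [   0.9819     2.5323     0.9561]
  [   0.8527     0.6202     1.3566]
The output multiplier for sector j is the column-j sum of the Leontief inverse (I − A)⁻¹ = adj(I−A) / det(I−A).
Column 3 of adj(I−A): (0.2300, 0.1850, 0.2625); det(I−A) = 0.1935.
m_3 = (0.2300 + 0.1850 + 0.2625) / 0.1935 = 0.6775 / 0.1935 ≈ 3.501.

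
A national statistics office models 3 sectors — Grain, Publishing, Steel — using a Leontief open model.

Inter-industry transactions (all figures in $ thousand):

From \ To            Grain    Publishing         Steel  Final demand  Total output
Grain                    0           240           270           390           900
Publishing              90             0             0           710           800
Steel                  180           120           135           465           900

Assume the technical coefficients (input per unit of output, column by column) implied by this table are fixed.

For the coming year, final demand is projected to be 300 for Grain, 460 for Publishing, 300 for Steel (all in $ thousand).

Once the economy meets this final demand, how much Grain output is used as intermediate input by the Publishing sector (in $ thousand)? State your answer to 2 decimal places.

Technical coefficients a_ij = z_ij / X_j:
  a_11 = 0/900 = 0.00, a_21 = 90/900 = 0.10, a_31 = 180/900 = 0.20
  a_12 = 240/800 = 0.30, a_22 = 0/800 = 0.00, a_32 = 120/800 = 0.15
  a_13 = 270/900 = 0.30, a_23 = 0/900 = 0.00, a_33 = 135/900 = 0.15
I − A =
  [   1.00    -0.30    -0.30]
  [  -0.10     1.00     0.00]
  [  -0.20    -0.15     0.85]
Cofactors of I−A, C_ij = (−1)^(i+j)·(minor ij) (rows/columns in the sector order above):
  C_11 = (1.00)(0.85) − (0.00)(-0.15) = 0.8500
  C_12 = −[(-0.10)(0.85) − (0.00)(-0.20)] = 0.0850
  C_13 = (-0.10)(-0.15) − (1.00)(-0.20) = 0.2150
  C_21 = −[(-0.30)(0.85) − (-0.30)(-0.15)] = 0.3000
  C_22 = (1.00)(0.85) − (-0.30)(-0.20) = 0.7900
  C_23 = −[(1.00)(-0.15) − (-0.30)(-0.20)] = 0.2100
  C_31 = (-0.30)(0.00) − (-0.30)(1.00) = 0.3000
  C_32 = −[(1.00)(0.00) − (-0.30)(-0.10)] = 0.0300
  C_33 = (1.00)(1.00) − (-0.30)(-0.10) = 0.9700
det(I−A) = Σ_j (I−A)_1j·C_1j = (1.00)(0.8500) + (-0.30)(0.0850) + (-0.30)(0.2150) = 0.7600
adj(I−A) = Cᵀ =
  [ 0.8500   0.3000   0.3000]
  [ 0.0850   0.7900   0.0300]
  [ 0.2150   0.2100   0.9700]
(I − A)⁻¹ = adj(I−A) / det(I−A) ≈
  [   1.1184     0.3947     0.3947]
  [   0.1118     1.0395     0.0395]
  [   0.2829     0.2763     1.2763]
First solve x = (I − A)⁻¹ d = adj(I−A)·d / det(I−A); in particular x_2 = (0.0850·300 + 0.7900·460 + 0.0300·300) / 0.7600 = 397.90 / 0.7600 ≈ 523.5526.
Intermediate flow from 1 to 2: z_12 = a_12 · x_2 = 0.30 × 397.90 / 0.7600 = 119.37 / 0.7600 ≈ 157.07.

z_12 = 157.07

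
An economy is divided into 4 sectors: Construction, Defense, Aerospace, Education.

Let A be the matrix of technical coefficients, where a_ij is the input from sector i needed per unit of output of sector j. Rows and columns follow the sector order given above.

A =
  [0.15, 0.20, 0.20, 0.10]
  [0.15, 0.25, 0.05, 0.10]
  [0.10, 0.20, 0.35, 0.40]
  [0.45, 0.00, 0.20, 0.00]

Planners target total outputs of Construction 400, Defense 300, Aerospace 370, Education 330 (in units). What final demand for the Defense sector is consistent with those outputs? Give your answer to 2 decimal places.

d_D = 113.50

I − A =
  [   0.85    -0.20    -0.20    -0.10]
  [  -0.15     0.75    -0.05    -0.10]
  [  -0.10    -0.20     0.65    -0.40]
  [  -0.45     0.00    -0.20     1.00]
d = (I − A) x:
  d_C = (+0.85)·400 + (-0.20)·300 + (-0.20)·370 + (-0.10)·330 = 173.00
  d_D = (-0.15)·400 + (+0.75)·300 + (-0.05)·370 + (-0.10)·330 = 113.50
  d_A = (-0.10)·400 + (-0.20)·300 + (+0.65)·370 + (-0.40)·330 = 8.50
  d_E = (-0.45)·400 + (+0.00)·300 + (-0.20)·370 + (+1.00)·330 = 76.00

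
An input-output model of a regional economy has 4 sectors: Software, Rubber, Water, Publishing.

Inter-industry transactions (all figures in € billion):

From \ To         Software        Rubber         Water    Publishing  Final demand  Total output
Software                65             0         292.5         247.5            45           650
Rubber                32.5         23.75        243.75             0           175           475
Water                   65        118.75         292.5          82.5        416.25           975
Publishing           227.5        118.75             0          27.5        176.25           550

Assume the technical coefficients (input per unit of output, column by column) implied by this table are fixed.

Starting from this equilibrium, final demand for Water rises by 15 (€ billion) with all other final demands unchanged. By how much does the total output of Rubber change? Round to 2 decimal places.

Technical coefficients a_ij = z_ij / X_j:
  a_11 = 65/650 = 0.10, a_21 = 32.5/650 = 0.05, a_31 = 65/650 = 0.10, a_41 = 227.5/650 = 0.35
  a_12 = 0/475 = 0.00, a_22 = 23.75/475 = 0.05, a_32 = 118.75/475 = 0.25, a_42 = 118.75/475 = 0.25
  a_13 = 292.5/975 = 0.30, a_23 = 243.75/975 = 0.25, a_33 = 292.5/975 = 0.30, a_43 = 0/975 = 0.00
  a_14 = 247.5/550 = 0.45, a_24 = 0/550 = 0.00, a_34 = 82.5/550 = 0.15, a_44 = 27.5/550 = 0.05
I − A =
  [   0.90     0.00    -0.30    -0.45]
  [  -0.05     0.95    -0.25     0.00]
  [  -0.10    -0.25     0.70    -0.15]
  [  -0.35    -0.25     0.00     0.95]
Compute the cofactors C_ij = (−1)^(i+j)·(3×3 minor ij) of I−A; the adjugate is their transpose:
adj(I−A) = Cᵀ =
  [ 0.563000   0.161250   0.298875   0.313875]
  [ 0.070125   0.444000   0.188625   0.063000]
  [ 0.153875   0.219375   0.657000   0.176625]
  [ 0.225875   0.176250   0.159750   0.510000]
det(I−A) = Σ_j (I−A)_1j·C_1j = (0.90)(0.563000) + (0.00)(0.070125) + (-0.30)(0.153875) + (-0.45)(0.225875) = 0.35889375
(I − A)⁻¹ = adj(I−A) / det(I−A) ≈
  [   1.5687     0.4493     0.8328     0.8746]
  [   0.1954     1.2371     0.5256     0.1755]
  [   0.4287     0.6113     1.8306     0.4921]
  [   0.6294     0.4911     0.4451     1.4210]
Δx = (I − A)⁻¹ Δd with Δd having +15 in the Water component and 0 elsewhere.
So Δx_2 = L_23 · (+15), where L_23 = adj(I−A)_23 / det(I−A) = 0.188625 / 0.35889375.
Δx_2 = 0.188625 × (+15) / 0.35889375 = 2.829375 / 0.35889375 ≈ 7.88.

Δx_2 = 7.88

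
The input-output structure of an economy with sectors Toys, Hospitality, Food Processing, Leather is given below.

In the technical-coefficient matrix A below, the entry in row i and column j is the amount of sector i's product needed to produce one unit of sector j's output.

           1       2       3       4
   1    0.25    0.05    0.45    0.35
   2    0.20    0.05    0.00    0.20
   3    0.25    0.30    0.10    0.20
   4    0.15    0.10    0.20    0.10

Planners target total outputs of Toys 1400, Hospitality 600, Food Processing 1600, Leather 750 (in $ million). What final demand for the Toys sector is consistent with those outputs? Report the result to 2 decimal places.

d_1 = 37.50

I − A =
  [   0.75    -0.05    -0.45    -0.35]
  [  -0.20     0.95     0.00    -0.20]
  [  -0.25    -0.30     0.90    -0.20]
  [  -0.15    -0.10    -0.20     0.90]
d = (I − A) x:
  d_1 = (+0.75)·1400 + (-0.05)·600 + (-0.45)·1600 + (-0.35)·750 = 37.50
  d_2 = (-0.20)·1400 + (+0.95)·600 + (+0.00)·1600 + (-0.20)·750 = 140.00
  d_3 = (-0.25)·1400 + (-0.30)·600 + (+0.90)·1600 + (-0.20)·750 = 760.00
  d_4 = (-0.15)·1400 + (-0.10)·600 + (-0.20)·1600 + (+0.90)·750 = 85.00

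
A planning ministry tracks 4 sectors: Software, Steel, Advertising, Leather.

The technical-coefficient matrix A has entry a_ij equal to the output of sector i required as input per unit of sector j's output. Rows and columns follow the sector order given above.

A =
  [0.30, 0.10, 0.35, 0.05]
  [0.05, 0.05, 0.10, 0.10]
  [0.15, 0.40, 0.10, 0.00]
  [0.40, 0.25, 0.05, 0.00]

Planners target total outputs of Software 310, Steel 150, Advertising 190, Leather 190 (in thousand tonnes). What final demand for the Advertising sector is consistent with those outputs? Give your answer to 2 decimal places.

I − A =
  [   0.70    -0.10    -0.35    -0.05]
  [  -0.05     0.95    -0.10    -0.10]
  [  -0.15    -0.40     0.90     0.00]
  [  -0.40    -0.25    -0.05     1.00]
d = (I − A) x:
  d_1 = (+0.70)·310 + (-0.10)·150 + (-0.35)·190 + (-0.05)·190 = 126.00
  d_2 = (-0.05)·310 + (+0.95)·150 + (-0.10)·190 + (-0.10)·190 = 89.00
  d_3 = (-0.15)·310 + (-0.40)·150 + (+0.90)·190 + (+0.00)·190 = 64.50
  d_4 = (-0.40)·310 + (-0.25)·150 + (-0.05)·190 + (+1.00)·190 = 19.00

d_3 = 64.50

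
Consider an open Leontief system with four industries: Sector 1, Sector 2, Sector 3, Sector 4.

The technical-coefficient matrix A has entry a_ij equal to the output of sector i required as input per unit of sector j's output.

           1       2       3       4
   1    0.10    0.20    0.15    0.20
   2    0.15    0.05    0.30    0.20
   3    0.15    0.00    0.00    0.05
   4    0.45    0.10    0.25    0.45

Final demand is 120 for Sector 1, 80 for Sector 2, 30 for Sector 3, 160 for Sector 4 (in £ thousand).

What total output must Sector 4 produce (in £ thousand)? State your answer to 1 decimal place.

I − A =
  [   0.90    -0.20    -0.15    -0.20]
  [  -0.15     0.95    -0.30    -0.20]
  [  -0.15     0.00     1.00    -0.05]
  [  -0.45    -0.10    -0.25     0.55]
Compute the cofactors C_ij = (−1)^(i+j)·(3×3 minor ij) of I−A; the adjugate is their transpose:
adj(I−A) = Cᵀ =
  [ 0.489125   0.128250   0.171875   0.240125]
  [ 0.209625   0.370500   0.199875   0.229125]
  [ 0.097500   0.028500   0.329250   0.075750]
  [ 0.482625   0.185250   0.326625   0.794625]
det(I−A) = Σ_j (I−A)_1j·C_1j = (0.90)(0.489125) + (-0.20)(0.209625) + (-0.15)(0.097500) + (-0.20)(0.482625) = 0.2871375
(I − A)⁻¹ = adj(I−A) / det(I−A) ≈
  [   1.7035     0.4467     0.5986     0.8363]
  [   0.7301     1.2903     0.6961     0.7980]
  [   0.3396     0.0993     1.1467     0.2638]
  [   1.6808     0.6452     1.1375     2.7674]
x = (I − A)⁻¹ d = adj(I−A)·d / det(I−A), with det(I−A) = 0.2871375:
  x_1 = (0.489125·120 + 0.128250·80 + 0.171875·30 + 0.240125·160) / 0.2871375 = 112.53125 / 0.2871375 ≈ 391.9
  x_2 = (0.209625·120 + 0.370500·80 + 0.199875·30 + 0.229125·160) / 0.2871375 = 97.45125 / 0.2871375 ≈ 339.4
  x_3 = (0.097500·120 + 0.028500·80 + 0.329250·30 + 0.075750·160) / 0.2871375 = 35.9775 / 0.2871375 ≈ 125.3
  x_4 = (0.482625·120 + 0.185250·80 + 0.326625·30 + 0.794625·160) / 0.2871375 = 209.67375 / 0.2871375 ≈ 730.2

x_4 = 730.2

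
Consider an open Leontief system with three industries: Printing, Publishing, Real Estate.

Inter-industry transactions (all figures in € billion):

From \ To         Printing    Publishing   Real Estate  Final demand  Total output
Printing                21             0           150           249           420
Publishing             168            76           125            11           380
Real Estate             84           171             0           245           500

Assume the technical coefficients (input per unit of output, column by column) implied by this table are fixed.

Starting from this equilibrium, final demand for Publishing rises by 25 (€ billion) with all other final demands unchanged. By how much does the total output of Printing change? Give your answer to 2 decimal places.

Technical coefficients a_ij = z_ij / X_j:
  a_11 = 21/420 = 0.05, a_21 = 168/420 = 0.40, a_31 = 84/420 = 0.20
  a_12 = 0/380 = 0.00, a_22 = 76/380 = 0.20, a_32 = 171/380 = 0.45
  a_13 = 150/500 = 0.30, a_23 = 125/500 = 0.25, a_33 = 0/500 = 0.00
I − A =
  [   0.95     0.00    -0.30]
  [  -0.40     0.80    -0.25]
  [  -0.20    -0.45     1.00]
Cofactors of I−A, C_ij = (−1)^(i+j)·(minor ij) (rows/columns in the sector order above):
  C_11 = (0.80)(1.00) − (-0.25)(-0.45) = 0.6875
  C_12 = −[(-0.40)(1.00) − (-0.25)(-0.20)] = 0.4500
  C_13 = (-0.40)(-0.45) − (0.80)(-0.20) = 0.3400
  C_21 = −[(0.00)(1.00) − (-0.30)(-0.45)] = 0.1350
  C_22 = (0.95)(1.00) − (-0.30)(-0.20) = 0.8900
  C_23 = −[(0.95)(-0.45) − (0.00)(-0.20)] = 0.4275
  C_31 = (0.00)(-0.25) − (-0.30)(0.80) = 0.2400
  C_32 = −[(0.95)(-0.25) − (-0.30)(-0.40)] = 0.3575
  C_33 = (0.95)(0.80) − (0.00)(-0.40) = 0.7600
det(I−A) = Σ_j (I−A)_1j·C_1j = (0.95)(0.6875) + (0.00)(0.4500) + (-0.30)(0.3400) = 0.551125
adj(I−A) = Cᵀ =
  [ 0.6875   0.1350   0.2400]
  [ 0.4500   0.8900   0.3575]
  [ 0.3400   0.4275   0.7600]
(I − A)⁻¹ = adj(I−A) / det(I−A) ≈
  [   1.2474     0.2450     0.4355]
  [   0.8165     1.6149     0.6487]
  [   0.6169     0.7757     1.3790]
Δx = (I − A)⁻¹ Δd with Δd having +25 in the Publishing component and 0 elsewhere.
So Δx_1 = L_12 · (+25), where L_12 = adj(I−A)_12 / det(I−A) = 0.1350 / 0.551125.
Δx_1 = 0.1350 × (+25) / 0.551125 = 3.375 / 0.551125 ≈ 6.12.

Δx_1 = 6.12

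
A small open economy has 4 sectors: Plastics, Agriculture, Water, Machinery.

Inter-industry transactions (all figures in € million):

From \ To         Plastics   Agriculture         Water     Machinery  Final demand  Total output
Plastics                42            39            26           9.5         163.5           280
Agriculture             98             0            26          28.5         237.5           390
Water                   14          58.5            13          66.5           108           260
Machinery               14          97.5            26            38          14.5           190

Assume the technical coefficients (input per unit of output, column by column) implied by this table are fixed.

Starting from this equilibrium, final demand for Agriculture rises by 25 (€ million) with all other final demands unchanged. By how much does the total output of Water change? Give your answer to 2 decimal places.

Δx_3 = 8.77

Technical coefficients a_ij = z_ij / X_j:
  a_11 = 42/280 = 0.15, a_21 = 98/280 = 0.35, a_31 = 14/280 = 0.05, a_41 = 14/280 = 0.05
  a_12 = 39/390 = 0.10, a_22 = 0/390 = 0.00, a_32 = 58.5/390 = 0.15, a_42 = 97.5/390 = 0.25
  a_13 = 26/260 = 0.10, a_23 = 26/260 = 0.10, a_33 = 13/260 = 0.05, a_43 = 26/260 = 0.10
  a_14 = 9.5/190 = 0.05, a_24 = 28.5/190 = 0.15, a_34 = 66.5/190 = 0.35, a_44 = 38/190 = 0.20
I − A =
  [   0.85    -0.10    -0.10    -0.05]
  [  -0.35     1.00    -0.10    -0.15]
  [  -0.05    -0.15     0.95    -0.35]
  [  -0.05    -0.25    -0.10     0.80]
Compute the cofactors C_ij = (−1)^(i+j)·(3×3 minor ij) of I−A; the adjugate is their transpose:
adj(I−A) = Cᵀ =
  [ 0.666375   0.105875   0.092000   0.101750]
  [ 0.267375   0.607875   0.111000   0.179250]
  [ 0.129375   0.182375   0.612500   0.310250]
  [ 0.141375   0.219375   0.117000   0.750750]
det(I−A) = Σ_j (I−A)_1j·C_1j = (0.85)(0.666375) + (-0.10)(0.267375) + (-0.10)(0.129375) + (-0.05)(0.141375) = 0.519675
(I − A)⁻¹ = adj(I−A) / det(I−A) ≈
  [   1.2823     0.2037     0.1770     0.1958]
  [   0.5145     1.1697     0.2136     0.3449]
  [   0.2490     0.3509     1.1786     0.5970]
  [   0.2720     0.4221     0.2251     1.4447]
Δx = (I − A)⁻¹ Δd with Δd having +25 in the Agriculture component and 0 elsewhere.
So Δx_3 = L_32 · (+25), where L_32 = adj(I−A)_32 / det(I−A) = 0.182375 / 0.519675.
Δx_3 = 0.182375 × (+25) / 0.519675 = 4.559375 / 0.519675 ≈ 8.77.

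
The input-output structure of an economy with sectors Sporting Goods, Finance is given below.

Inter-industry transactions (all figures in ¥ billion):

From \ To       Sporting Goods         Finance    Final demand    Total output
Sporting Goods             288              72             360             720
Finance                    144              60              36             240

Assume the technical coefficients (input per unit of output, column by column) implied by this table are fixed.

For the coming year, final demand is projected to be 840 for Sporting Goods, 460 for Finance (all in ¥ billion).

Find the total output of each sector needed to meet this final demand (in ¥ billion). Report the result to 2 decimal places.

Technical coefficients a_ij = z_ij / X_j:
  a_11 = 288/720 = 0.40, a_21 = 144/720 = 0.20
  a_12 = 72/240 = 0.30, a_22 = 60/240 = 0.25
I − A =
  [   0.60    -0.30]
  [  -0.20     0.75]
det(I−A) = (0.60)(0.75) − (-0.30)(-0.20) = 0.3900
adj(I−A) = [[0.75, 0.30], [0.20, 0.60]]
(I − A)⁻¹ = adj(I−A) / det(I−A) ≈
  [   1.9231     0.7692]
  [   0.5128     1.5385]
x = (I − A)⁻¹ d = adj(I−A)·d / det(I−A), with det(I−A) = 0.3900:
  x_1 = (0.75·840 + 0.30·460) / 0.3900 = 768.00 / 0.3900 ≈ 1969.23
  x_2 = (0.20·840 + 0.60·460) / 0.3900 = 444.00 / 0.3900 ≈ 1138.46

x_1 = 1969.23, x_2 = 1138.46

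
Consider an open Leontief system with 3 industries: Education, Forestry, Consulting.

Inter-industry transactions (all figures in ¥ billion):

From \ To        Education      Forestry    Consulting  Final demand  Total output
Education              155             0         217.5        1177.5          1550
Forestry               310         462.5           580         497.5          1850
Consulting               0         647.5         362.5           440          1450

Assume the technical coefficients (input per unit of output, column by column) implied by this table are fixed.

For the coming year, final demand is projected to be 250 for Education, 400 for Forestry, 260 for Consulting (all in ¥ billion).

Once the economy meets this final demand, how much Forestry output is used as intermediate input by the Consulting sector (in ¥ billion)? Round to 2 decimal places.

z_23 = 345.10

Technical coefficients a_ij = z_ij / X_j:
  a_11 = 155/1550 = 0.10, a_21 = 310/1550 = 0.20, a_31 = 0/1550 = 0.00
  a_12 = 0/1850 = 0.00, a_22 = 462.5/1850 = 0.25, a_32 = 647.5/1850 = 0.35
  a_13 = 217.5/1450 = 0.15, a_23 = 580/1450 = 0.40, a_33 = 362.5/1450 = 0.25
I − A =
  [   0.90     0.00    -0.15]
  [  -0.20     0.75    -0.40]
  [   0.00    -0.35     0.75]
Cofactors of I−A, C_ij = (−1)^(i+j)·(minor ij) (rows/columns in the sector order above):
  C_11 = (0.75)(0.75) − (-0.40)(-0.35) = 0.4225
  C_12 = −[(-0.20)(0.75) − (-0.40)(0.00)] = 0.1500
  C_13 = (-0.20)(-0.35) − (0.75)(0.00) = 0.0700
  C_21 = −[(0.00)(0.75) − (-0.15)(-0.35)] = 0.0525
  C_22 = (0.90)(0.75) − (-0.15)(0.00) = 0.6750
  C_23 = −[(0.90)(-0.35) − (0.00)(0.00)] = 0.3150
  C_31 = (0.00)(-0.40) − (-0.15)(0.75) = 0.1125
  C_32 = −[(0.90)(-0.40) − (-0.15)(-0.20)] = 0.3900
  C_33 = (0.90)(0.75) − (0.00)(-0.20) = 0.6750
det(I−A) = Σ_j (I−A)_1j·C_1j = (0.90)(0.4225) + (0.00)(0.1500) + (-0.15)(0.0700) = 0.36975
adj(I−A) = Cᵀ =
  [ 0.4225   0.0525   0.1125]
  [ 0.1500   0.6750   0.3900]
  [ 0.0700   0.3150   0.6750]
(I − A)⁻¹ = adj(I−A) / det(I−A) ≈
  [   1.1427     0.1420     0.3043]
  [   0.4057     1.8256     1.0548]
  [   0.1893     0.8519     1.8256]
First solve x = (I − A)⁻¹ d = adj(I−A)·d / det(I−A); in particular x_3 = (0.0700·250 + 0.3150·400 + 0.6750·260) / 0.36975 = 319.00 / 0.36975 ≈ 862.7451.
Intermediate flow from 2 to 3: z_23 = a_23 · x_3 = 0.40 × 319.00 / 0.36975 = 127.60 / 0.36975 ≈ 345.10.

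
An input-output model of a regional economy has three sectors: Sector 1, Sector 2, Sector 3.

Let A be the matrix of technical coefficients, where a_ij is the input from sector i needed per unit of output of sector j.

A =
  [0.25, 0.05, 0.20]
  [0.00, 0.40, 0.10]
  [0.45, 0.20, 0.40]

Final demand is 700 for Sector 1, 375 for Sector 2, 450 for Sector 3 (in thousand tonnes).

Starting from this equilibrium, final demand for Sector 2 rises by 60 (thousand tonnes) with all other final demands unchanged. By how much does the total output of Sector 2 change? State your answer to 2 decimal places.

Δx_2 = 108.68

I − A =
  [   0.75    -0.05    -0.20]
  [   0.00     0.60    -0.10]
  [  -0.45    -0.20     0.60]
Cofactors of I−A, C_ij = (−1)^(i+j)·(minor ij) (rows/columns in the sector order above):
  C_11 = (0.60)(0.60) − (-0.10)(-0.20) = 0.3400
  C_12 = −[(0.00)(0.60) − (-0.10)(-0.45)] = 0.0450
  C_13 = (0.00)(-0.20) − (0.60)(-0.45) = 0.2700
  C_21 = −[(-0.05)(0.60) − (-0.20)(-0.20)] = 0.0700
  C_22 = (0.75)(0.60) − (-0.20)(-0.45) = 0.3600
  C_23 = −[(0.75)(-0.20) − (-0.05)(-0.45)] = 0.1725
  C_31 = (-0.05)(-0.10) − (-0.20)(0.60) = 0.1250
  C_32 = −[(0.75)(-0.10) − (-0.20)(0.00)] = 0.0750
  C_33 = (0.75)(0.60) − (-0.05)(0.00) = 0.4500
det(I−A) = Σ_j (I−A)_1j·C_1j = (0.75)(0.3400) + (-0.05)(0.0450) + (-0.20)(0.2700) = 0.19875
adj(I−A) = Cᵀ =
  [ 0.3400   0.0700   0.1250]
  [ 0.0450   0.3600   0.0750]
  [ 0.2700   0.1725   0.4500]
(I − A)⁻¹ = adj(I−A) / det(I−A) ≈
  [   1.7107     0.3522     0.6289]
  [   0.2264     1.8113     0.3774]
  [   1.3585     0.8679     2.2642]
Δx = (I − A)⁻¹ Δd with Δd having +60 in the Sector 2 component and 0 elsewhere.
So Δx_2 = L_22 · (+60), where L_22 = adj(I−A)_22 / det(I−A) = 0.3600 / 0.19875.
Δx_2 = 0.3600 × (+60) / 0.19875 = 21.60 / 0.19875 ≈ 108.68.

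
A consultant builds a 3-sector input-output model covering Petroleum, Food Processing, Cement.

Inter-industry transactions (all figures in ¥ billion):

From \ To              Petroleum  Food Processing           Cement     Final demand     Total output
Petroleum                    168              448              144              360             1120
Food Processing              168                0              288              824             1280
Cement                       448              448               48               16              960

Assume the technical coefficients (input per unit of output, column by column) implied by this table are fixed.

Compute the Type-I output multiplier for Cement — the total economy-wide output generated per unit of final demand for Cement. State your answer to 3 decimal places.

Technical coefficients a_ij = z_ij / X_j:
  a_PP = 168/1120 = 0.15, a_FP = 168/1120 = 0.15, a_CP = 448/1120 = 0.40
  a_PF = 448/1280 = 0.35, a_FF = 0/1280 = 0.00, a_CF = 448/1280 = 0.35
  a_PC = 144/960 = 0.15, a_FC = 288/960 = 0.30, a_CC = 48/960 = 0.05
I − A =
  [   0.85    -0.35    -0.15]
  [  -0.15     1.00    -0.30]
  [  -0.40    -0.35     0.95]
Cofactors of I−A, C_ij = (−1)^(i+j)·(minor ij) (rows/columns in the sector order above):
  C_11 = (1.00)(0.95) − (-0.30)(-0.35) = 0.8450
  C_12 = −[(-0.15)(0.95) − (-0.30)(-0.40)] = 0.2625
  C_13 = (-0.15)(-0.35) − (1.00)(-0.40) = 0.4525
  C_21 = −[(-0.35)(0.95) − (-0.15)(-0.35)] = 0.3850
  C_22 = (0.85)(0.95) − (-0.15)(-0.40) = 0.7475
  C_23 = −[(0.85)(-0.35) − (-0.35)(-0.40)] = 0.4375
  C_31 = (-0.35)(-0.30) − (-0.15)(1.00) = 0.2550
  C_32 = −[(0.85)(-0.30) − (-0.15)(-0.15)] = 0.2775
  C_33 = (0.85)(1.00) − (-0.35)(-0.15) = 0.7975
det(I−A) = Σ_j (I−A)_1j·C_1j = (0.85)(0.8450) + (-0.35)(0.2625) + (-0.15)(0.4525) = 0.5585
adj(I−A) = Cᵀ =
  [ 0.8450   0.3850   0.2550]
  [ 0.2625   0.7475   0.2775]
  [ 0.4525   0.4375   0.7975]
(I − A)⁻¹ = adj(I−A) / det(I−A) ≈
  [   1.5130     0.6893     0.4566]
  [   0.4700     1.3384     0.4969]
  [   0.8102     0.7833     1.4279]
The output multiplier for sector j is the column-j sum of the Leontief inverse (I − A)⁻¹ = adj(I−A) / det(I−A).
Column C of adj(I−A): (0.2550, 0.2775, 0.7975); det(I−A) = 0.5585.
m_C = (0.2550 + 0.2775 + 0.7975) / 0.5585 = 1.33 / 0.5585 ≈ 2.381.

m_C = 2.381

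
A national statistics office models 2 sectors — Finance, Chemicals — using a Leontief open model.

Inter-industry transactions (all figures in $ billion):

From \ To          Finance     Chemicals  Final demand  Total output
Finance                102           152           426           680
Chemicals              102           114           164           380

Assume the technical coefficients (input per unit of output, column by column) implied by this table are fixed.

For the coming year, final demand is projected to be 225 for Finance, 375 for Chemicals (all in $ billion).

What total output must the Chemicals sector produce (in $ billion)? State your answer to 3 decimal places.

Technical coefficients a_ij = z_ij / X_j:
  a_11 = 102/680 = 0.15, a_21 = 102/680 = 0.15
  a_12 = 152/380 = 0.40, a_22 = 114/380 = 0.30
I − A =
  [   0.85    -0.40]
  [  -0.15     0.70]
det(I−A) = (0.85)(0.70) − (-0.40)(-0.15) = 0.5350
adj(I−A) = [[0.70, 0.40], [0.15, 0.85]]
(I − A)⁻¹ = adj(I−A) / det(I−A) ≈
  [   1.3084     0.7477]
  [   0.2804     1.5888]
x = (I − A)⁻¹ d = adj(I−A)·d / det(I−A), with det(I−A) = 0.5350:
  x_1 = (0.70·225 + 0.40·375) / 0.5350 = 307.50 / 0.5350 ≈ 574.766
  x_2 = (0.15·225 + 0.85·375) / 0.5350 = 352.50 / 0.5350 ≈ 658.879

x_2 = 658.879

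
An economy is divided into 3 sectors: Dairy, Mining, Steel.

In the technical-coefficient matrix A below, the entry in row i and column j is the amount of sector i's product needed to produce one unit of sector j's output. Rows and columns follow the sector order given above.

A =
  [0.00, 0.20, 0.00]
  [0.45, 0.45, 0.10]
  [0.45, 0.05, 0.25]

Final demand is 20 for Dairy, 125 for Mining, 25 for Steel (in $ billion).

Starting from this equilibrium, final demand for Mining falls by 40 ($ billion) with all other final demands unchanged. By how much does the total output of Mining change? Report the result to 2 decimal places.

Δx_2 = -90.63

I − A =
  [   1.00    -0.20     0.00]
  [  -0.45     0.55    -0.10]
  [  -0.45    -0.05     0.75]
Cofactors of I−A, C_ij = (−1)^(i+j)·(minor ij) (rows/columns in the sector order above):
  C_11 = (0.55)(0.75) − (-0.10)(-0.05) = 0.4075
  C_12 = −[(-0.45)(0.75) − (-0.10)(-0.45)] = 0.3825
  C_13 = (-0.45)(-0.05) − (0.55)(-0.45) = 0.2700
  C_21 = −[(-0.20)(0.75) − (0.00)(-0.05)] = 0.1500
  C_22 = (1.00)(0.75) − (0.00)(-0.45) = 0.7500
  C_23 = −[(1.00)(-0.05) − (-0.20)(-0.45)] = 0.1400
  C_31 = (-0.20)(-0.10) − (0.00)(0.55) = 0.0200
  C_32 = −[(1.00)(-0.10) − (0.00)(-0.45)] = 0.1000
  C_33 = (1.00)(0.55) − (-0.20)(-0.45) = 0.4600
det(I−A) = Σ_j (I−A)_1j·C_1j = (1.00)(0.4075) + (-0.20)(0.3825) + (0.00)(0.2700) = 0.3310
adj(I−A) = Cᵀ =
  [ 0.4075   0.1500   0.0200]
  [ 0.3825   0.7500   0.1000]
  [ 0.2700   0.1400   0.4600]
(I − A)⁻¹ = adj(I−A) / det(I−A) ≈
  [   1.2311     0.4532     0.0604]
  [   1.1556     2.2659     0.3021]
  [   0.8157     0.4230     1.3897]
Δx = (I − A)⁻¹ Δd with Δd having -40 in the Mining component and 0 elsewhere.
So Δx_2 = L_22 · (-40), where L_22 = adj(I−A)_22 / det(I−A) = 0.7500 / 0.3310.
Δx_2 = 0.7500 × (-40) / 0.3310 = -30.00 / 0.3310 ≈ -90.63.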